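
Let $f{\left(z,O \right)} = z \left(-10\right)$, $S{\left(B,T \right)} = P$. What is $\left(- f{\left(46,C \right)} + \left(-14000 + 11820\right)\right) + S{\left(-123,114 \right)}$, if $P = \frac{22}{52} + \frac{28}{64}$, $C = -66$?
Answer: $- \frac{357581}{208} \approx -1719.1$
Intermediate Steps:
$P = \frac{179}{208}$ ($P = 22 \cdot \frac{1}{52} + 28 \cdot \frac{1}{64} = \frac{11}{26} + \frac{7}{16} = \frac{179}{208} \approx 0.86058$)
$S{\left(B,T \right)} = \frac{179}{208}$
$f{\left(z,O \right)} = - 10 z$
$\left(- f{\left(46,C \right)} + \left(-14000 + 11820\right)\right) + S{\left(-123,114 \right)} = \left(- \left(-10\right) 46 + \left(-14000 + 11820\right)\right) + \frac{179}{208} = \left(\left(-1\right) \left(-460\right) - 2180\right) + \frac{179}{208} = \left(460 - 2180\right) + \frac{179}{208} = -1720 + \frac{179}{208} = - \frac{357581}{208}$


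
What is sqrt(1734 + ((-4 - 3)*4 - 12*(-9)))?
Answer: sqrt(1814) ≈ 42.591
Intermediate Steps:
sqrt(1734 + ((-4 - 3)*4 - 12*(-9))) = sqrt(1734 + (-7*4 + 108)) = sqrt(1734 + (-28 + 108)) = sqrt(1734 + 80) = sqrt(1814)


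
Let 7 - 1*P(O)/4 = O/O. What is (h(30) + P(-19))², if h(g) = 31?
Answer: 3025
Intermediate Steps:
P(O) = 24 (P(O) = 28 - 4*O/O = 28 - 4*1 = 28 - 4 = 24)
(h(30) + P(-19))² = (31 + 24)² = 55² = 3025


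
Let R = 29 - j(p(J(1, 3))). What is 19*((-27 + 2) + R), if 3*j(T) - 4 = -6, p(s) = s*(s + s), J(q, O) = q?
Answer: 266/3 ≈ 88.667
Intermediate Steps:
p(s) = 2*s² (p(s) = s*(2*s) = 2*s²)
j(T) = -⅔ (j(T) = 4/3 + (⅓)*(-6) = 4/3 - 2 = -⅔)
R = 89/3 (R = 29 - 1*(-⅔) = 29 + ⅔ = 89/3 ≈ 29.667)
19*((-27 + 2) + R) = 19*((-27 + 2) + 89/3) = 19*(-25 + 89/3) = 19*(14/3) = 266/3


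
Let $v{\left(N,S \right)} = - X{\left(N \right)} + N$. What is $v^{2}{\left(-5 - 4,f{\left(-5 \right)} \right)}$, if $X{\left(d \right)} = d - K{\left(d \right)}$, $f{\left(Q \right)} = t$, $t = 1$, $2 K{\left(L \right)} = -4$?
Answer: $4$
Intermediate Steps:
$K{\left(L \right)} = -2$ ($K{\left(L \right)} = \frac{1}{2} \left(-4\right) = -2$)
$f{\left(Q \right)} = 1$
$X{\left(d \right)} = 2 + d$ ($X{\left(d \right)} = d - -2 = d + 2 = 2 + d$)
$v{\left(N,S \right)} = -2$ ($v{\left(N,S \right)} = - (2 + N) + N = \left(-2 - N\right) + N = -2$)
$v^{2}{\left(-5 - 4,f{\left(-5 \right)} \right)} = \left(-2\right)^{2} = 4$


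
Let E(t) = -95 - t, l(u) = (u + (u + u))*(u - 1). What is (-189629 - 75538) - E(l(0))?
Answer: -265072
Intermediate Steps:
l(u) = 3*u*(-1 + u) (l(u) = (u + 2*u)*(-1 + u) = (3*u)*(-1 + u) = 3*u*(-1 + u))
(-189629 - 75538) - E(l(0)) = (-189629 - 75538) - (-95 - 3*0*(-1 + 0)) = -265167 - (-95 - 3*0*(-1)) = -265167 - (-95 - 1*0) = -265167 - (-95 + 0) = -265167 - 1*(-95) = -265167 + 95 = -265072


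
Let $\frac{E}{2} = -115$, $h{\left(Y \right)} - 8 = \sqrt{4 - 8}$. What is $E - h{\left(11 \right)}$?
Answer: $-238 - 2 i \approx -238.0 - 2.0 i$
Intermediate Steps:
$h{\left(Y \right)} = 8 + 2 i$ ($h{\left(Y \right)} = 8 + \sqrt{4 - 8} = 8 + \sqrt{-4} = 8 + 2 i$)
$E = -230$ ($E = 2 \left(-115\right) = -230$)
$E - h{\left(11 \right)} = -230 - \left(8 + 2 i\right) = -238 - 2 i$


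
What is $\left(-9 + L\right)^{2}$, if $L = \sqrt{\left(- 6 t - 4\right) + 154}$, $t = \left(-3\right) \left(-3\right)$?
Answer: $177 - 72 \sqrt{6} \approx 0.63674$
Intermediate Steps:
$t = 9$
$L = 4 \sqrt{6}$ ($L = \sqrt{\left(\left(-6\right) 9 - 4\right) + 154} = \sqrt{\left(-54 - 4\right) + 154} = \sqrt{-58 + 154} = \sqrt{96} = 4 \sqrt{6} \approx 9.798$)
$\left(-9 + L\right)^{2} = \left(-9 + 4 \sqrt{6}\right)^{2}$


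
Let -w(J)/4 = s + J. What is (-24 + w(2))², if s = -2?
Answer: 576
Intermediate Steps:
w(J) = 8 - 4*J (w(J) = -4*(-2 + J) = 8 - 4*J)
(-24 + w(2))² = (-24 + (8 - 4*2))² = (-24 + (8 - 8))² = (-24 + 0)² = (-24)² = 576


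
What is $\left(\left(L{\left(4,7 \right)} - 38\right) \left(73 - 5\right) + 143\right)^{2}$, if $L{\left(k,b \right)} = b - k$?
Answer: $5004169$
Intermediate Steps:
$\left(\left(L{\left(4,7 \right)} - 38\right) \left(73 - 5\right) + 143\right)^{2} = \left(\left(\left(7 - 4\right) - 38\right) \left(73 - 5\right) + 143\right)^{2} = \left(\left(\left(7 - 4\right) - 38\right) 68 + 143\right)^{2} = \left(\left(3 - 38\right) 68 + 143\right)^{2} = \left(\left(-35\right) 68 + 143\right)^{2} = \left(-2380 + 143\right)^{2} = \left(-2237\right)^{2} = 5004169$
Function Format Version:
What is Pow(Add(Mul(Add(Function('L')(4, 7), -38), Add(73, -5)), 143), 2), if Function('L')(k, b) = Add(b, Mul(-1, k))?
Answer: 5004169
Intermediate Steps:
Pow(Add(Mul(Add(Function('L')(4, 7), -38), Add(73, -5)), 143), 2) = Pow(Add(Mul(Add(Add(7, Mul(-1, 4)), -38), Add(73, -5)), 143), 2) = Pow(Add(Mul(Add(Add(7, -4), -38), 68), 143), 2) = Pow(Add(Mul(Add(3, -38), 68), 143), 2) = Pow(Add(Mul(-35, 68), 143), 2) = Pow(Add(-2380, 143), 2) = Pow(-2237, 2) = 5004169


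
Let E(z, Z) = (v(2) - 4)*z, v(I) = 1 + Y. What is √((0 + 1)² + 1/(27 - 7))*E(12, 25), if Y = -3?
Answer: -36*√105/5 ≈ -73.778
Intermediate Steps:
v(I) = -2 (v(I) = 1 - 3 = -2)
E(z, Z) = -6*z (E(z, Z) = (-2 - 4)*z = -6*z)
√((0 + 1)² + 1/(27 - 7))*E(12, 25) = √((0 + 1)² + 1/(27 - 7))*(-6*12) = √(1² + 1/20)*(-72) = √(1 + 1/20)*(-72) = √(21/20)*(-72) = (√105/10)*(-72) = -36*√105/5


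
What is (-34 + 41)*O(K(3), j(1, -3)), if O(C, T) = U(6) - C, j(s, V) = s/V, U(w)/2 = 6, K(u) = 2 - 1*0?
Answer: 70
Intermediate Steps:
K(u) = 2 (K(u) = 2 + 0 = 2)
U(w) = 12 (U(w) = 2*6 = 12)
O(C, T) = 12 - C
(-34 + 41)*O(K(3), j(1, -3)) = (-34 + 41)*(12 - 1*2) = 7*(12 - 2) = 7*10 = 70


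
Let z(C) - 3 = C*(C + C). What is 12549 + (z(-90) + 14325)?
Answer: 43077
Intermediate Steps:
z(C) = 3 + 2*C**2 (z(C) = 3 + C*(C + C) = 3 + C*(2*C) = 3 + 2*C**2)
12549 + (z(-90) + 14325) = 12549 + ((3 + 2*(-90)**2) + 14325) = 12549 + ((3 + 2*8100) + 14325) = 12549 + ((3 + 16200) + 14325) = 12549 + (16203 + 14325) = 12549 + 30528 = 43077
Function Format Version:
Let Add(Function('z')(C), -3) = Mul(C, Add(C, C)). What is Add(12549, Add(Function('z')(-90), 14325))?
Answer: 43077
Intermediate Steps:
Function('z')(C) = Add(3, Mul(2, Pow(C, 2))) (Function('z')(C) = Add(3, Mul(C, Add(C, C))) = Add(3, Mul(C, Mul(2, C))) = Add(3, Mul(2, Pow(C, 2))))
Add(12549, Add(Function('z')(-90), 14325)) = Add(12549, Add(Add(3, Mul(2, Pow(-90, 2))), 14325)) = Add(12549, Add(Add(3, Mul(2, 8100)), 14325)) = Add(12549, Add(Add(3, 16200), 14325)) = Add(12549, Add(16203, 14325)) = Add(12549, 30528) = 43077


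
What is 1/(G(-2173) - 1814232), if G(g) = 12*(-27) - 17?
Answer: -1/1814573 ≈ -5.5109e-7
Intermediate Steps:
G(g) = -341 (G(g) = -324 - 17 = -341)
1/(G(-2173) - 1814232) = 1/(-341 - 1814232) = 1/(-1814573) = -1/1814573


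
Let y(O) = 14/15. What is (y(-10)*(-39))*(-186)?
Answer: 33852/5 ≈ 6770.4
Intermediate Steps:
y(O) = 14/15 (y(O) = 14*(1/15) = 14/15)
(y(-10)*(-39))*(-186) = ((14/15)*(-39))*(-186) = -182/5*(-186) = 33852/5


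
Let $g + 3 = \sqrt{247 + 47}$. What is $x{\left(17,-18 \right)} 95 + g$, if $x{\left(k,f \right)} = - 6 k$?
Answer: $-9693 + 7 \sqrt{6} \approx -9675.9$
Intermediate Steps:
$g = -3 + 7 \sqrt{6}$ ($g = -3 + \sqrt{247 + 47} = -3 + \sqrt{294} = -3 + 7 \sqrt{6} \approx 14.146$)
$x{\left(17,-18 \right)} 95 + g = \left(-6\right) 17 \cdot 95 - \left(3 - 7 \sqrt{6}\right) = \left(-102\right) 95 - \left(3 - 7 \sqrt{6}\right) = -9690 - \left(3 - 7 \sqrt{6}\right) = -9693 + 7 \sqrt{6}$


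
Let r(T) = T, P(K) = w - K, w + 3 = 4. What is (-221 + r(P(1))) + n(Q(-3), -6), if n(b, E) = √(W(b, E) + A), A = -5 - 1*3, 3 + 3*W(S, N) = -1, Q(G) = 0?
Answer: -221 + 2*I*√21/3 ≈ -221.0 + 3.055*I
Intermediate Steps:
w = 1 (w = -3 + 4 = 1)
P(K) = 1 - K
W(S, N) = -4/3 (W(S, N) = -1 + (⅓)*(-1) = -1 - ⅓ = -4/3)
A = -8 (A = -5 - 3 = -8)
n(b, E) = 2*I*√21/3 (n(b, E) = √(-4/3 - 8) = √(-28/3) = 2*I*√21/3)
(-221 + r(P(1))) + n(Q(-3), -6) = (-221 + (1 - 1*1)) + 2*I*√21/3 = (-221 + (1 - 1)) + 2*I*√21/3 = (-221 + 0) + 2*I*√21/3 = -221 + 2*I*√21/3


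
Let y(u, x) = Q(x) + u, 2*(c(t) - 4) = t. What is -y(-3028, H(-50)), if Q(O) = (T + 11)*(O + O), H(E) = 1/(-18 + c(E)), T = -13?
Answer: 118088/39 ≈ 3027.9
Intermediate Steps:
c(t) = 4 + t/2
H(E) = 1/(-14 + E/2) (H(E) = 1/(-18 + (4 + E/2)) = 1/(-14 + E/2))
Q(O) = -4*O (Q(O) = (-13 + 11)*(O + O) = -4*O)
y(u, x) = u - 4*x (y(u, x) = -4*x + u = u - 4*x)
-y(-3028, H(-50)) = -(-3028 - 8/(-28 - 50)) = -(-3028 - 8/(-78)) = -(-3028 - 8*(-1)/78) = -(-3028 - 4*(-1/39)) = -(-3028 + 4/39) = -1*(-118088/39) = 118088/39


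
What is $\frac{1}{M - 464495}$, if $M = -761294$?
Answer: $- \frac{1}{1225789} \approx -8.158 \cdot 10^{-7}$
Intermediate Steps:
$\frac{1}{M - 464495} = \frac{1}{-761294 - 464495} = \frac{1}{-1225789} = - \frac{1}{1225789}$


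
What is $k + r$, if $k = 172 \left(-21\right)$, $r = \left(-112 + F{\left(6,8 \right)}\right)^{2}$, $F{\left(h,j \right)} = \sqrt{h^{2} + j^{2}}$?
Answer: $6792$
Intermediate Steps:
$r = 10404$ ($r = \left(-112 + \sqrt{6^{2} + 8^{2}}\right)^{2} = \left(-112 + \sqrt{36 + 64}\right)^{2} = \left(-112 + \sqrt{100}\right)^{2} = \left(-112 + 10\right)^{2} = \left(-102\right)^{2} = 10404$)
$k = -3612$
$k + r = -3612 + 10404 = 6792$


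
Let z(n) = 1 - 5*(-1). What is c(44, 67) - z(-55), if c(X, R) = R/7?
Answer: 25/7 ≈ 3.5714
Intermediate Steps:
c(X, R) = R/7 (c(X, R) = R*(⅐) = R/7)
z(n) = 6 (z(n) = 1 + 5 = 6)
c(44, 67) - z(-55) = (⅐)*67 - 1*6 = 67/7 - 6 = 25/7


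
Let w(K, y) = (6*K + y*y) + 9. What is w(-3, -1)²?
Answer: 64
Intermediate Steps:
w(K, y) = 9 + y² + 6*K (w(K, y) = (6*K + y²) + 9 = (y² + 6*K) + 9 = 9 + y² + 6*K)
w(-3, -1)² = (9 + (-1)² + 6*(-3))² = (9 + 1 - 18)² = (-8)² = 64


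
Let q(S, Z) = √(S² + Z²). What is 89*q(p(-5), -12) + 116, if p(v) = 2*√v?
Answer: 116 + 178*√31 ≈ 1107.1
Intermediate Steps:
89*q(p(-5), -12) + 116 = 89*√((2*√(-5))² + (-12)²) + 116 = 89*√((2*(I*√5))² + 144) + 116 = 89*√((2*I*√5)² + 144) + 116 = 89*√(-20 + 144) + 116 = 89*√124 + 116 = 89*(2*√31) + 116 = 178*√31 + 116 = 116 + 178*√31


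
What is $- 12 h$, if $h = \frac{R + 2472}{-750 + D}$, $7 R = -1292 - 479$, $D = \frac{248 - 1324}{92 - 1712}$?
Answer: $\frac{10784340}{303481} \approx 35.535$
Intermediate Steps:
$D = \frac{269}{405}$ ($D = - \frac{1076}{-1620} = \left(-1076\right) \left(- \frac{1}{1620}\right) = \frac{269}{405} \approx 0.6642$)
$R = -253$ ($R = \frac{-1292 - 479}{7} = \frac{1}{7} \left(-1771\right) = -253$)
$h = - \frac{898695}{303481}$ ($h = \frac{-253 + 2472}{-750 + \frac{269}{405}} = \frac{2219}{- \frac{303481}{405}} = 2219 \left(- \frac{405}{303481}\right) = - \frac{898695}{303481} \approx -2.9613$)
$- 12 h = \left(-12\right) \left(- \frac{898695}{303481}\right) = \frac{10784340}{303481}$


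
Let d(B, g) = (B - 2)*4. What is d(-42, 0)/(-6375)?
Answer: 176/6375 ≈ 0.027608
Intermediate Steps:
d(B, g) = -8 + 4*B (d(B, g) = (-2 + B)*4 = -8 + 4*B)
d(-42, 0)/(-6375) = (-8 + 4*(-42))/(-6375) = (-8 - 168)*(-1/6375) = -176*(-1/6375) = 176/6375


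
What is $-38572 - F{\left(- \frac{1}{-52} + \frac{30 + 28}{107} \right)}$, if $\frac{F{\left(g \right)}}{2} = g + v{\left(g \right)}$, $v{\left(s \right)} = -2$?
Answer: $- \frac{107299299}{2782} \approx -38569.0$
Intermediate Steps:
$F{\left(g \right)} = -4 + 2 g$ ($F{\left(g \right)} = 2 \left(g - 2\right) = 2 \left(-2 + g\right) = -4 + 2 g$)
$-38572 - F{\left(- \frac{1}{-52} + \frac{30 + 28}{107} \right)} = -38572 - \left(-4 + 2 \left(- \frac{1}{-52} + \frac{30 + 28}{107}\right)\right) = -38572 - \left(-4 + 2 \left(\left(-1\right) \left(- \frac{1}{52}\right) + 58 \cdot \frac{1}{107}\right)\right) = -38572 - \left(-4 + 2 \left(\frac{1}{52} + \frac{58}{107}\right)\right) = -38572 - \left(-4 + 2 \cdot \frac{3123}{5564}\right) = -38572 - \left(-4 + \frac{3123}{2782}\right) = -38572 - - \frac{8005}{2782} = -38572 + \frac{8005}{2782} = - \frac{107299299}{2782}$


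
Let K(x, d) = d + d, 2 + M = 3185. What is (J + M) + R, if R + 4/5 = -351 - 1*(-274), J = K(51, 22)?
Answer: 15746/5 ≈ 3149.2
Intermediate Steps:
M = 3183 (M = -2 + 3185 = 3183)
K(x, d) = 2*d
J = 44 (J = 2*22 = 44)
R = -389/5 (R = -⅘ + (-351 - 1*(-274)) = -⅘ + (-351 + 274) = -⅘ - 77 = -389/5 ≈ -77.800)
(J + M) + R = (44 + 3183) - 389/5 = 3227 - 389/5 = 15746/5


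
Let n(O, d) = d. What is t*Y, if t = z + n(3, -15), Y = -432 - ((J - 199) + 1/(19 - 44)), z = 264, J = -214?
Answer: -118026/25 ≈ -4721.0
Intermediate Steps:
Y = -474/25 (Y = -432 - ((-214 - 199) + 1/(19 - 44)) = -432 - (-413 + 1/(-25)) = -432 - (-413 - 1/25) = -432 - 1*(-10326/25) = -432 + 10326/25 = -474/25 ≈ -18.960)
t = 249 (t = 264 - 15 = 249)
t*Y = 249*(-474/25) = -118026/25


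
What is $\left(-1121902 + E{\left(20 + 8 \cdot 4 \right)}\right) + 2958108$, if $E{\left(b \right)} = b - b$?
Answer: $1836206$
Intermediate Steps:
$E{\left(b \right)} = 0$
$\left(-1121902 + E{\left(20 + 8 \cdot 4 \right)}\right) + 2958108 = \left(-1121902 + 0\right) + 2958108 = -1121902 + 2958108 = 1836206$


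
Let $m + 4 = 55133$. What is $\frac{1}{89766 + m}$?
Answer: $\frac{1}{144895} \approx 6.9016 \cdot 10^{-6}$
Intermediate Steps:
$m = 55129$ ($m = -4 + 55133 = 55129$)
$\frac{1}{89766 + m} = \frac{1}{89766 + 55129} = \frac{1}{144895}$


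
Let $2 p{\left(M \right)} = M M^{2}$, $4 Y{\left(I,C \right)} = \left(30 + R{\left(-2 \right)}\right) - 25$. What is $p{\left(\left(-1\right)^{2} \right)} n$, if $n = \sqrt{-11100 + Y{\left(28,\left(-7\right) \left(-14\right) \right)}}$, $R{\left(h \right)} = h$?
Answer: $\frac{3 i \sqrt{4933}}{4} \approx 52.677 i$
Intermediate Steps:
$Y{\left(I,C \right)} = \frac{3}{4}$ ($Y{\left(I,C \right)} = \frac{\left(30 - 2\right) - 25}{4} = \frac{28 - 25}{4} = \frac{1}{4} \cdot 3 = \frac{3}{4}$)
$p{\left(M \right)} = \frac{M^{3}}{2}$ ($p{\left(M \right)} = \frac{M M^{2}}{2} = \frac{M^{3}}{2}$)
$n = \frac{3 i \sqrt{4933}}{2}$ ($n = \sqrt{-11100 + \frac{3}{4}} = \sqrt{- \frac{44397}{4}} = \frac{3 i \sqrt{4933}}{2} \approx 105.35 i$)
$p{\left(\left(-1\right)^{2} \right)} n = \frac{\left(\left(-1\right)^{2}\right)^{3}}{2} \frac{3 i \sqrt{4933}}{2} = \frac{1^{3}}{2} \frac{3 i \sqrt{4933}}{2} = \frac{1}{2} \cdot 1 \frac{3 i \sqrt{4933}}{2} = \frac{\frac{3}{2} i \sqrt{4933}}{2} = \frac{3 i \sqrt{4933}}{4}$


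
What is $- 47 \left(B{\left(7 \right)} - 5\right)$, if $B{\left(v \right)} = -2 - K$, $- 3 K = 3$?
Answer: $282$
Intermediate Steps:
$K = -1$ ($K = \left(- \frac{1}{3}\right) 3 = -1$)
$B{\left(v \right)} = -1$ ($B{\left(v \right)} = -2 - -1 = -2 + 1 = -1$)
$- 47 \left(B{\left(7 \right)} - 5\right) = - 47 \left(-1 - 5\right) = \left(-47\right) \left(-6\right) = 282$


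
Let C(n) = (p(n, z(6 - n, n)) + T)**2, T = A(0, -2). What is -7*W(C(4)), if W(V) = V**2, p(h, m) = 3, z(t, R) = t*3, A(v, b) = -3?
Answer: 0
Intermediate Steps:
z(t, R) = 3*t
T = -3
C(n) = 0 (C(n) = (3 - 3)**2 = 0**2 = 0)
-7*W(C(4)) = -7*0**2 = -7*0 = 0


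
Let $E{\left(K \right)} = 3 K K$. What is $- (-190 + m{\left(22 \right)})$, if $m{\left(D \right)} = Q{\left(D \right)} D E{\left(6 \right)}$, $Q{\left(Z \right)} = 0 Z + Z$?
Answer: $-52082$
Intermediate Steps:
$E{\left(K \right)} = 3 K^{2}$
$Q{\left(Z \right)} = Z$ ($Q{\left(Z \right)} = 0 + Z = Z$)
$m{\left(D \right)} = 108 D^{2}$ ($m{\left(D \right)} = D D 3 \cdot 6^{2} = D^{2} \cdot 3 \cdot 36 = D^{2} \cdot 108 = 108 D^{2}$)
$- (-190 + m{\left(22 \right)}) = - (-190 + 108 \cdot 22^{2}) = - (-190 + 108 \cdot 484) = - (-190 + 52272) = \left(-1\right) 52082 = -52082$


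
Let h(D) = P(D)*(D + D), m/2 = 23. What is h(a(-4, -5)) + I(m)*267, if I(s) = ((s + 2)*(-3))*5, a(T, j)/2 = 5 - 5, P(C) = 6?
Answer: -192240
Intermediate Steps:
m = 46 (m = 2*23 = 46)
a(T, j) = 0 (a(T, j) = 2*(5 - 5) = 2*0 = 0)
h(D) = 12*D (h(D) = 6*(D + D) = 6*(2*D) = 12*D)
I(s) = -30 - 15*s (I(s) = ((2 + s)*(-3))*5 = (-6 - 3*s)*5 = -30 - 15*s)
h(a(-4, -5)) + I(m)*267 = 12*0 + (-30 - 15*46)*267 = 0 + (-30 - 690)*267 = 0 - 720*267 = 0 - 192240 = -192240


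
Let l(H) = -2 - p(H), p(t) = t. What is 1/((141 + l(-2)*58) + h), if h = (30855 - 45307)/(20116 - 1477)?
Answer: 18639/2613647 ≈ 0.0071314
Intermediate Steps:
h = -14452/18639 ≈ -0.77536
l(H) = -2 - H
1/((141 + l(-2)*58) + h) = 1/((141 + (-2 - 1*(-2))*58) - 14452/18639) = 1/((141 + (-2 + 2)*58) - 14452/18639) = 1/((141 + 0*58) - 14452/18639) = 1/((141 + 0) - 14452/18639) = 1/(141 - 14452/18639) = 1/(2613647/18639) = 18639/2613647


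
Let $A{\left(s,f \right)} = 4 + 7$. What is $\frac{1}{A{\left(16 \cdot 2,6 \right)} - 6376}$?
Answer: $- \frac{1}{6365} \approx -0.00015711$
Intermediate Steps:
$A{\left(s,f \right)} = 11$
$\frac{1}{A{\left(16 \cdot 2,6 \right)} - 6376} = \frac{1}{11 - 6376} = \frac{1}{-6365} = - \frac{1}{6365}$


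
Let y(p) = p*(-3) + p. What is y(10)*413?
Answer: -8260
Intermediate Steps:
y(p) = -2*p (y(p) = -3*p + p = -2*p)
y(10)*413 = -2*10*413 = -20*413 = -8260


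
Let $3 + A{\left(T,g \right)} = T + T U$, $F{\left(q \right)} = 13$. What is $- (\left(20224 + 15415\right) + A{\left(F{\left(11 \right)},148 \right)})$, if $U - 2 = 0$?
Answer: $-35675$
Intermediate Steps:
$U = 2$ ($U = 2 + 0 = 2$)
$A{\left(T,g \right)} = -3 + 3 T$ ($A{\left(T,g \right)} = -3 + \left(T + T 2\right) = -3 + \left(T + 2 T\right) = -3 + 3 T$)
$- (\left(20224 + 15415\right) + A{\left(F{\left(11 \right)},148 \right)}) = - (\left(20224 + 15415\right) + \left(-3 + 3 \cdot 13\right)) = - (35639 + \left(-3 + 39\right)) = - (35639 + 36) = \left(-1\right) 35675 = -35675$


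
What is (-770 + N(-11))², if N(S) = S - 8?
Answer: 622521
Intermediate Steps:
N(S) = -8 + S
(-770 + N(-11))² = (-770 + (-8 - 11))² = (-770 - 19)² = (-789)² = 622521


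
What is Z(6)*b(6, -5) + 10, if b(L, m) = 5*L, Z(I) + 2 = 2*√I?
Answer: -50 + 60*√6 ≈ 96.969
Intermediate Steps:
Z(I) = -2 + 2*√I
Z(6)*b(6, -5) + 10 = (-2 + 2*√6)*(5*6) + 10 = (-2 + 2*√6)*30 + 10 = (-60 + 60*√6) + 10 = -50 + 60*√6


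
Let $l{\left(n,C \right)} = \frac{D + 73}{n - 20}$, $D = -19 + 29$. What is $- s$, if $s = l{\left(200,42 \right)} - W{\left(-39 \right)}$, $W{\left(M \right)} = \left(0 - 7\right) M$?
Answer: $\frac{49057}{180} \approx 272.54$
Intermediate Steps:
$W{\left(M \right)} = - 7 M$
$D = 10$
$l{\left(n,C \right)} = \frac{83}{-20 + n}$ ($l{\left(n,C \right)} = \frac{10 + 73}{n - 20} = \frac{83}{-20 + n}$)
$s = - \frac{49057}{180}$ ($s = \frac{83}{-20 + 200} - \left(-7\right) \left(-39\right) = \frac{83}{180} - 273 = - \frac{49057}{180} \approx -272.54$)
$- s = \left(-1\right) \left(- \frac{49057}{180}\right) = \frac{49057}{180}$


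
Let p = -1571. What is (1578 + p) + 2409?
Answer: 2416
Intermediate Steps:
(1578 + p) + 2409 = (1578 - 1571) + 2409 = 7 + 2409 = 2416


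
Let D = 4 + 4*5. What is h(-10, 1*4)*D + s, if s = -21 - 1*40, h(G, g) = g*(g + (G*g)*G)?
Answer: 38723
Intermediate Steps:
h(G, g) = g*(g + g*G²)
s = -61 (s = -21 - 40 = -61)
D = 24 (D = 4 + 20 = 24)
h(-10, 1*4)*D + s = ((1*4)²*(1 + (-10)²))*24 - 61 = (4²*(1 + 100))*24 - 61 = (16*101)*24 - 61 = 1616*24 - 61 = 38784 - 61 = 38723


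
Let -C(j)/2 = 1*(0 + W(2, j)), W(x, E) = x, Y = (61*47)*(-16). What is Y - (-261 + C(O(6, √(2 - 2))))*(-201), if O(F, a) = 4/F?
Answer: -99137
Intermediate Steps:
Y = -45872 (Y = 2867*(-16) = -45872)
C(j) = -4 (C(j) = -2*(0 + 2) = -2*2 = -4)
Y - (-261 + C(O(6, √(2 - 2))))*(-201) = -45872 - (-261 - 4)*(-201) = -45872 - (-265)*(-201) = -45872 - 1*53265 = -45872 - 53265 = -99137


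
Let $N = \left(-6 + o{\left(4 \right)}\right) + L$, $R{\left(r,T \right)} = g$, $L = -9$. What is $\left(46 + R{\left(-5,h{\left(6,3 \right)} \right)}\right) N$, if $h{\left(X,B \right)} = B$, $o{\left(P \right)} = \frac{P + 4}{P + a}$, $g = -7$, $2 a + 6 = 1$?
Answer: $-377$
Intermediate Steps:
$a = - \frac{5}{2}$ ($a = -3 + \frac{1}{2} \cdot 1 = -3 + \frac{1}{2} = - \frac{5}{2} \approx -2.5$)
$o{\left(P \right)} = \frac{4 + P}{- \frac{5}{2} + P}$ ($o{\left(P \right)} = \frac{P + 4}{P - \frac{5}{2}} = \frac{4 + P}{- \frac{5}{2} + P}$)
$R{\left(r,T \right)} = -7$
$N = - \frac{29}{3}$ ($N = \left(-6 + \frac{2 \left(4 + 4\right)}{-5 + 2 \cdot 4}\right) - 9 = \left(-6 + 2 \frac{1}{-5 + 8} \cdot 8\right) - 9 = \left(-6 + 2 \cdot \frac{1}{3} \cdot 8\right) - 9 = \left(-6 + \frac{16}{3}\right) - 9 = - \frac{2}{3} - 9 = - \frac{29}{3} \approx -9.6667$)
$\left(46 + R{\left(-5,h{\left(6,3 \right)} \right)}\right) N = \left(46 - 7\right) \left(- \frac{29}{3}\right) = 39 \left(- \frac{29}{3}\right) = -377$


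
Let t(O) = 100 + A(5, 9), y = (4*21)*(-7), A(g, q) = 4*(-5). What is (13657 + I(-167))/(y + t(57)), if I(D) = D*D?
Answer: -20773/254 ≈ -81.783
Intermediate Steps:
I(D) = D²
A(g, q) = -20
y = -588 (y = 84*(-7) = -588)
t(O) = 80 (t(O) = 100 - 20 = 80)
(13657 + I(-167))/(y + t(57)) = (13657 + (-167)²)/(-588 + 80) = (13657 + 27889)/(-508) = 41546*(-1/508) = -20773/254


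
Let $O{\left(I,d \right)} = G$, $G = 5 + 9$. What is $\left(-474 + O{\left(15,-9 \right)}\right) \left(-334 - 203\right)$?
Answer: $247020$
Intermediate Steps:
$G = 14$
$O{\left(I,d \right)} = 14$
$\left(-474 + O{\left(15,-9 \right)}\right) \left(-334 - 203\right) = \left(-474 + 14\right) \left(-334 - 203\right) = \left(-460\right) \left(-537\right) = 247020$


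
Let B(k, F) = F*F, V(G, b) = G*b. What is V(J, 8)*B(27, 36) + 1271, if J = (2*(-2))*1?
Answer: -40201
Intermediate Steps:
J = -4 (J = -4*1 = -4)
B(k, F) = F**2
V(J, 8)*B(27, 36) + 1271 = -4*8*36**2 + 1271 = -32*1296 + 1271 = -41472 + 1271 = -40201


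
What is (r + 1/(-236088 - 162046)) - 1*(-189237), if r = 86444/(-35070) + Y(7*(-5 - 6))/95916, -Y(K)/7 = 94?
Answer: 5279772827463710468/27900684281085 ≈ 1.8923e+5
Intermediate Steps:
Y(K) = -658 (Y(K) = -7*94 = -658)
r = -692869897/280314510 (r = 86444/(-35070) - 658/95916 = 86444*(-1/35070) - 658*1/95916 = -43222/17535 - 329/47958 = -692869897/280314510 ≈ -2.4718)
(r + 1/(-236088 - 162046)) - 1*(-189237) = (-692869897/280314510 + 1/(-236088 - 162046)) - 1*(-189237) = (-692869897/280314510 + 1/(-398134)) + 189237 = (-692869897/280314510 - 1/398134) + 189237 = -68963835971677/27900684281085 + 189237 = 5279772827463710468/27900684281085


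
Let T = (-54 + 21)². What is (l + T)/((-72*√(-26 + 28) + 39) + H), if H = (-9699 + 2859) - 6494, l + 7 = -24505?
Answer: 311408785/176746657 - 1686456*√2/176746657 ≈ 1.7484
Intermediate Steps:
l = -24512 (l = -7 - 24505 = -24512)
H = -13334 (H = -6840 - 6494 = -13334)
T = 1089 (T = (-33)² = 1089)
(l + T)/((-72*√(-26 + 28) + 39) + H) = (-24512 + 1089)/((-72*√(-26 + 28) + 39) - 13334) = -23423/((-72*√2 + 39) - 13334) = -23423/((39 - 72*√2) - 13334) = -23423/(-13295 - 72*√2)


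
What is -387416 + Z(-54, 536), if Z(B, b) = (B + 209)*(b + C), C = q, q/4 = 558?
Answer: 41624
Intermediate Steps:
q = 2232 (q = 4*558 = 2232)
C = 2232
Z(B, b) = (209 + B)*(2232 + b) (Z(B, b) = (B + 209)*(b + 2232) = (209 + B)*(2232 + b))
-387416 + Z(-54, 536) = -387416 + (466488 + 209*536 + 2232*(-54) - 54*536) = -387416 + (466488 + 112024 - 120528 - 28944) = -387416 + 429040 = 41624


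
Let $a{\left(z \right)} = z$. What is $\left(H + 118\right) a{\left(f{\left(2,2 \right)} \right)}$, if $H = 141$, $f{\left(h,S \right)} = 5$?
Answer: $1295$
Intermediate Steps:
$\left(H + 118\right) a{\left(f{\left(2,2 \right)} \right)} = \left(141 + 118\right) 5 = 259 \cdot 5 = 1295$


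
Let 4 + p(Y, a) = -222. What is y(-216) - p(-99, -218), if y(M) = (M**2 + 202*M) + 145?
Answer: 3395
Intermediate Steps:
p(Y, a) = -226 (p(Y, a) = -4 - 222 = -226)
y(M) = 145 + M**2 + 202*M
y(-216) - p(-99, -218) = (145 + (-216)**2 + 202*(-216)) - 1*(-226) = (145 + 46656 - 43632) + 226 = 3169 + 226 = 3395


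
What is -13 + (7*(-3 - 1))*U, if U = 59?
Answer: -1665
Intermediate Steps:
-13 + (7*(-3 - 1))*U = -13 + (7*(-3 - 1))*59 = -13 + (7*(-4))*59 = -13 - 28*59 = -13 - 1652 = -1665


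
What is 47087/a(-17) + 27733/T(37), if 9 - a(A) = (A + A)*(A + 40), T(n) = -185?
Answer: -13225708/146335 ≈ -90.380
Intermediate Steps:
a(A) = 9 - 2*A*(40 + A) (a(A) = 9 - (A + A)*(A + 40) = 9 - 2*A*(40 + A))
47087/a(-17) + 27733/T(37) = 47087/(9 - 80*(-17) - 2*(-17)**2) + 27733/(-185) = 47087/(9 + 1360 - 2*289) + 27733*(-1/185) = 47087/(9 + 1360 - 578) - 27733/185 = 47087/791 - 27733/185 = -13225708/146335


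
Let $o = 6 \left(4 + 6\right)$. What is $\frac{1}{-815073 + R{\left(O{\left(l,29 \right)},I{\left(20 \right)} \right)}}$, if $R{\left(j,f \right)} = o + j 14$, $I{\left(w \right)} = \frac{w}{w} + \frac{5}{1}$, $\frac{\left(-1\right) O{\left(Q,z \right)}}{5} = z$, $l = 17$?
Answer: $- \frac{1}{817043} \approx -1.2239 \cdot 10^{-6}$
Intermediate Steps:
$o = 60$ ($o = 6 \cdot 10 = 60$)
$O{\left(Q,z \right)} = - 5 z$
$I{\left(w \right)} = 6$ ($I{\left(w \right)} = 1 + 5 \cdot 1 = 1 + 5 = 6$)
$R{\left(j,f \right)} = 60 + 14 j$ ($R{\left(j,f \right)} = 60 + j 14 = 60 + 14 j$)
$\frac{1}{-815073 + R{\left(O{\left(l,29 \right)},I{\left(20 \right)} \right)}} = \frac{1}{-815073 + \left(60 + 14 \left(\left(-5\right) 29\right)\right)} = \frac{1}{-815073 + \left(60 + 14 \left(-145\right)\right)} = \frac{1}{-815073 + \left(60 - 2030\right)} = \frac{1}{-815073 - 1970} = \frac{1}{-817043} = - \frac{1}{817043}$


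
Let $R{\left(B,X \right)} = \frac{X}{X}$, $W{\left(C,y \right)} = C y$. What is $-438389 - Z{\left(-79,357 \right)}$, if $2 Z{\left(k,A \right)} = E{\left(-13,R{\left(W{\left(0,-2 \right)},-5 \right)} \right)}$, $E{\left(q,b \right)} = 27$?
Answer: $- \frac{876805}{2} \approx -4.384 \cdot 10^{5}$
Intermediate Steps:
$R{\left(B,X \right)} = 1$
$Z{\left(k,A \right)} = \frac{27}{2}$ ($Z{\left(k,A \right)} = \frac{1}{2} \cdot 27 = \frac{27}{2}$)
$-438389 - Z{\left(-79,357 \right)} = -438389 - \frac{27}{2} = - \frac{876805}{2}$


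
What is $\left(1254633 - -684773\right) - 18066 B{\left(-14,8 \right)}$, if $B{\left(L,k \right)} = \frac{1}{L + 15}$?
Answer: $1921340$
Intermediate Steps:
$B{\left(L,k \right)} = \frac{1}{15 + L}$
$\left(1254633 - -684773\right) - 18066 B{\left(-14,8 \right)} = \left(1254633 - -684773\right) - \frac{18066}{15 - 14} = \left(1254633 + 684773\right) - \frac{18066}{1} = 1939406 - 18066 = 1921340$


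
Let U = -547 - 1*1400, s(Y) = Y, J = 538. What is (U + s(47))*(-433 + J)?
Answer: -199500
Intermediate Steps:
U = -1947 (U = -547 - 1400 = -1947)
(U + s(47))*(-433 + J) = (-1947 + 47)*(-433 + 538) = -1900*105 = -199500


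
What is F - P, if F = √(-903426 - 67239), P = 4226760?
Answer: -4226760 + I*√970665 ≈ -4.2268e+6 + 985.22*I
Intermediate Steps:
F = I*√970665 (F = √(-970665) = I*√970665 ≈ 985.22*I)
F - P = I*√970665 - 1*4226760 = I*√970665 - 4226760 = -4226760 + I*√970665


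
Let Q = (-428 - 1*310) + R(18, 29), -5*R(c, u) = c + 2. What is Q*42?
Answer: -31164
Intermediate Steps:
R(c, u) = -⅖ - c/5 (R(c, u) = -(c + 2)/5 = -(2 + c)/5 = -⅖ - c/5)
Q = -742 (Q = (-428 - 1*310) + (-⅖ - ⅕*18) = (-428 - 310) + (-⅖ - 18/5) = -738 - 4 = -742)
Q*42 = -742*42 = -31164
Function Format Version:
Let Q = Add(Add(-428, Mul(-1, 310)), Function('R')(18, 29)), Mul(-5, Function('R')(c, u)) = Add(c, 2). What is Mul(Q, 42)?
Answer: -31164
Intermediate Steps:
Function('R')(c, u) = Add(Rational(-2, 5), Mul(Rational(-1, 5), c)) (Function('R')(c, u) = Mul(Rational(-1, 5), Add(c, 2)) = Mul(Rational(-1, 5), Add(2, c)) = Add(Rational(-2, 5), Mul(Rational(-1, 5), c)))
Q = -742 (Q = Add(Add(-428, Mul(-1, 310)), Add(Rational(-2, 5), Mul(Rational(-1, 5), 18))) = Add(Add(-428, -310), Add(Rational(-2, 5), Rational(-18, 5))) = Add(-738, -4) = -742)
Mul(Q, 42) = Mul(-742, 42) = -31164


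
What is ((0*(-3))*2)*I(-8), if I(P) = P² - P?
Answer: 0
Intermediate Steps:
((0*(-3))*2)*I(-8) = ((0*(-3))*2)*(-8*(-1 - 8)) = (0*2)*(-8*(-9)) = 0*72 = 0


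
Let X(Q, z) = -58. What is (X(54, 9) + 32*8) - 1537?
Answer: -1339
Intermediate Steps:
(X(54, 9) + 32*8) - 1537 = (-58 + 32*8) - 1537 = (-58 + 256) - 1537 = 198 - 1537 = -1339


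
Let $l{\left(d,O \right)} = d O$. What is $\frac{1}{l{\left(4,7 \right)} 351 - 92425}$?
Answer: $- \frac{1}{82597} \approx -1.2107 \cdot 10^{-5}$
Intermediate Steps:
$l{\left(d,O \right)} = O d$
$\frac{1}{l{\left(4,7 \right)} 351 - 92425} = \frac{1}{7 \cdot 4 \cdot 351 - 92425} = \frac{1}{28 \cdot 351 - 92425} = \frac{1}{9828 - 92425} = \frac{1}{-82597} = - \frac{1}{82597}$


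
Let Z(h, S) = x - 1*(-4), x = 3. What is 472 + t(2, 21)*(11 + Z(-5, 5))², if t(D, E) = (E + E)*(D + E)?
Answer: 313456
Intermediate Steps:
t(D, E) = 2*E*(D + E) (t(D, E) = (2*E)*(D + E) = 2*E*(D + E))
Z(h, S) = 7 (Z(h, S) = 3 - 1*(-4) = 3 + 4 = 7)
472 + t(2, 21)*(11 + Z(-5, 5))² = 472 + (2*21*(2 + 21))*(11 + 7)² = 472 + (2*21*23)*18² = 472 + 966*324 = 472 + 312984 = 313456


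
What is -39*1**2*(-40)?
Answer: 1560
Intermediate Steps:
-39*1**2*(-40) = -39*1*(-40) = -39*(-40) = 1560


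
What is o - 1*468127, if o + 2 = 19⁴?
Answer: -337808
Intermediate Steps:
o = 130319 (o = -2 + 19⁴ = -2 + 130321 = 130319)
o - 1*468127 = 130319 - 1*468127 = 130319 - 468127 = -337808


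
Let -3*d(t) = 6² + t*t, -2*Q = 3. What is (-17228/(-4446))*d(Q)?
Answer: -73219/1482 ≈ -49.406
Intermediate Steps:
Q = -3/2 (Q = -½*3 = -3/2 ≈ -1.5000)
d(t) = -12 - t²/3 (d(t) = -(6² + t*t)/3 = -(36 + t²)/3 = -12 - t²/3)
(-17228/(-4446))*d(Q) = (-17228/(-4446))*(-12 - (-3/2)²/3) = (-17228*(-1/4446))*(-12 - ⅓*9/4) = 8614*(-12 - ¾)/2223 = (8614/2223)*(-51/4) = -73219/1482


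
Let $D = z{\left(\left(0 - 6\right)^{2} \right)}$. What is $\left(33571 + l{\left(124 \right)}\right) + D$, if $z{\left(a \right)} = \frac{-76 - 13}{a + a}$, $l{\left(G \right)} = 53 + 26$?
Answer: $\frac{2422711}{72} \approx 33649.0$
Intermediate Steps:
$l{\left(G \right)} = 79$
$z{\left(a \right)} = - \frac{89}{2 a}$
$D = - \frac{89}{72}$ ($D = - \frac{89}{2 \left(0 - 6\right)^{2}} = - \frac{89}{2 \left(-6\right)^{2}} = - \frac{89}{2 \cdot 36} = \left(- \frac{89}{2}\right) \frac{1}{36} = - \frac{89}{72} \approx -1.2361$)
$\left(33571 + l{\left(124 \right)}\right) + D = \left(33571 + 79\right) - \frac{89}{72} = 33650 - \frac{89}{72} = \frac{2422711}{72}$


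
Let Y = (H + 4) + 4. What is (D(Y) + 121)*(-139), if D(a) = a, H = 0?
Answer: -17931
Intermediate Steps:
Y = 8 (Y = (0 + 4) + 4 = 4 + 4 = 8)
(D(Y) + 121)*(-139) = (8 + 121)*(-139) = 129*(-139) = -17931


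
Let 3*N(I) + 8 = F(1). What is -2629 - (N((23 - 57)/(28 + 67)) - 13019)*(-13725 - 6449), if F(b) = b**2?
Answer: -788085023/3 ≈ -2.6269e+8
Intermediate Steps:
N(I) = -7/3 (N(I) = -8/3 + (1/3)*1**2 = -8/3 + (1/3)*1 = -8/3 + 1/3 = -7/3)
-2629 - (N((23 - 57)/(28 + 67)) - 13019)*(-13725 - 6449) = -2629 - (-7/3 - 13019)*(-13725 - 6449) = -2629 - (-39064)*(-20174)/3 = -2629 - 1*788077136/3 = -2629 - 788077136/3 = -788085023/3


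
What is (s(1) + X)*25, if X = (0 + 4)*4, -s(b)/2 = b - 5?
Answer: 600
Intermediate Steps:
s(b) = 10 - 2*b (s(b) = -2*(b - 5) = -2*(-5 + b) = 10 - 2*b)
X = 16 (X = 4*4 = 16)
(s(1) + X)*25 = ((10 - 2*1) + 16)*25 = ((10 - 2) + 16)*25 = (8 + 16)*25 = 24*25 = 600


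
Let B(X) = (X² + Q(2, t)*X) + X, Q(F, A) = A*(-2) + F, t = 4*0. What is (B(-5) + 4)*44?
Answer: 616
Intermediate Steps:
t = 0
Q(F, A) = F - 2*A (Q(F, A) = -2*A + F = F - 2*A)
B(X) = X² + 3*X (B(X) = (X² + (2 - 2*0)*X) + X = (X² + (2 + 0)*X) + X = (X² + 2*X) + X = X² + 3*X)
(B(-5) + 4)*44 = (-5*(3 - 5) + 4)*44 = (-5*(-2) + 4)*44 = (10 + 4)*44 = 14*44 = 616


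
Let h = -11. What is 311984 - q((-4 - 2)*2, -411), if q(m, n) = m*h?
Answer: 311852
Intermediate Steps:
q(m, n) = -11*m (q(m, n) = m*(-11) = -11*m)
311984 - q((-4 - 2)*2, -411) = 311984 - (-11)*(-4 - 2)*2 = 311984 - (-11)*(-6*2) = 311984 - (-11)*(-12) = 311984 - 1*132 = 311984 - 132 = 311852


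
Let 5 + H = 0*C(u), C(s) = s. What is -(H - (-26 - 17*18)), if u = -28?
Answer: -327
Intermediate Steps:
H = -5 (H = -5 + 0*(-28) = -5 + 0 = -5)
-(H - (-26 - 17*18)) = -(-5 - (-26 - 17*18)) = -(-5 - (-26 - 306)) = -(-5 - 1*(-332)) = -(-5 + 332) = -1*327 = -327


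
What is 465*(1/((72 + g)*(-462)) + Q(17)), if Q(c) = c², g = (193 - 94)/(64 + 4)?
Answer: 10337296301/76923 ≈ 1.3439e+5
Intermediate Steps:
g = 99/68 ≈ 1.4559
465*(1/((72 + g)*(-462)) + Q(17)) = 465*(1/((72 + 99/68)*(-462)) + 17²) = 465*(-1/462/(4995/68) + 289) = 465*((68/4995)*(-1/462) + 289) = 465*(-34/1153845 + 289) = 465*(333461171/1153845) = 10337296301/76923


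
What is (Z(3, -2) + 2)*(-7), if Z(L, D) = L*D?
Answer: 28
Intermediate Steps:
Z(L, D) = D*L
(Z(3, -2) + 2)*(-7) = (-2*3 + 2)*(-7) = (-6 + 2)*(-7) = -4*(-7) = 28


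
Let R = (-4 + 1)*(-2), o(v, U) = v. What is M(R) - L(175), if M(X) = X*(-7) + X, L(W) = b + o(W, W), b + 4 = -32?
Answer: -175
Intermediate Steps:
b = -36 (b = -4 - 32 = -36)
L(W) = -36 + W
R = 6 (R = -3*(-2) = 6)
M(X) = -6*X (M(X) = -7*X + X = -6*X)
M(R) - L(175) = -6*6 - (-36 + 175) = -36 - 1*139 = -36 - 139 = -175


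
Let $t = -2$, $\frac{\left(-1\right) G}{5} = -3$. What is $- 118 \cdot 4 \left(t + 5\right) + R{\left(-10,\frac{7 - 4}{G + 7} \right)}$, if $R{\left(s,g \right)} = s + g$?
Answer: $- \frac{31369}{22} \approx -1425.9$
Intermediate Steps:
$G = 15$ ($G = \left(-5\right) \left(-3\right) = 15$)
$R{\left(s,g \right)} = g + s$
$- 118 \cdot 4 \left(t + 5\right) + R{\left(-10,\frac{7 - 4}{G + 7} \right)} = - 118 \cdot 4 \left(-2 + 5\right) - \left(10 - \frac{7 - 4}{15 + 7}\right) = - 118 \cdot 4 \cdot 3 - \left(10 - \frac{3}{22}\right) = \left(-118\right) 12 + \left(3 \cdot \frac{1}{22} - 10\right) = -1416 + \left(\frac{3}{22} - 10\right) = -1416 - \frac{217}{22} = - \frac{31369}{22}$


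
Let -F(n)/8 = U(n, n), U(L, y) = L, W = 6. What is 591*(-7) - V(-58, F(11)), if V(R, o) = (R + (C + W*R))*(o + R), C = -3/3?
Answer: -63559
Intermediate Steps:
C = -1 (C = -3*⅓ = -1)
F(n) = -8*n
V(R, o) = (-1 + 7*R)*(R + o) (V(R, o) = (R + (-1 + 6*R))*(o + R) = (-1 + 7*R)*(R + o))
591*(-7) - V(-58, F(11)) = 591*(-7) - (-1*(-58) - (-8)*11 + 7*(-58)² + 7*(-58)*(-8*11)) = -4137 - (58 - 1*(-88) + 7*3364 + 7*(-58)*(-88)) = -4137 - (58 + 88 + 23548 + 35728) = -4137 - 1*59422 = -4137 - 59422 = -63559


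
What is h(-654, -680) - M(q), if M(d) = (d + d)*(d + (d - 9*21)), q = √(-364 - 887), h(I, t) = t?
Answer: 4324 + 1134*I*√139 ≈ 4324.0 + 13370.0*I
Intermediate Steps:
q = 3*I*√139 (q = √(-1251) = 3*I*√139 ≈ 35.37*I)
M(d) = 2*d*(-189 + 2*d) (M(d) = (2*d)*(d + (d - 189)) = (2*d)*(d + (-189 + d)) = (2*d)*(-189 + 2*d) = 2*d*(-189 + 2*d))
h(-654, -680) - M(q) = -680 - 2*3*I*√139*(-189 + 2*(3*I*√139)) = -680 - 2*3*I*√139*(-189 + 6*I*√139) = -680 - 6*I*√139*(-189 + 6*I*√139)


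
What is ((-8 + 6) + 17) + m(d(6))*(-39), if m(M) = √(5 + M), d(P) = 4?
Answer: -102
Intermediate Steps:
((-8 + 6) + 17) + m(d(6))*(-39) = ((-8 + 6) + 17) + √(5 + 4)*(-39) = (-2 + 17) + √9*(-39) = 15 + 3*(-39) = 15 - 117 = -102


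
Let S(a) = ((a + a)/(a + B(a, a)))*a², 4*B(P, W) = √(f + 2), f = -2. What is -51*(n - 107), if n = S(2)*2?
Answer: 4641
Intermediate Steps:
B(P, W) = 0 (B(P, W) = √(-2 + 2)/4 = √0/4 = (¼)*0 = 0)
S(a) = 2*a² (S(a) = ((a + a)/(a + 0))*a² = ((2*a)/a)*a² = 2*a²)
n = 16 (n = (2*2²)*2 = (2*4)*2 = 8*2 = 16)
-51*(n - 107) = -51*(16 - 107) = -51*(-91) = 4641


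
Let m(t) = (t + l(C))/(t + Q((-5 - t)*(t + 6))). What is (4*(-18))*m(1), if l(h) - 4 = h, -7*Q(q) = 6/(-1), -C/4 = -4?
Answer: -10584/13 ≈ -814.15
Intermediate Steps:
C = 16 (C = -4*(-4) = 16)
Q(q) = 6/7 (Q(q) = -6/(7*(-1)) = -6*(-1)/7 = -⅐*(-6) = 6/7)
l(h) = 4 + h
m(t) = (20 + t)/(6/7 + t) (m(t) = (t + (4 + 16))/(t + 6/7) = (t + 20)/(6/7 + t) = (20 + t)/(6/7 + t))
(4*(-18))*m(1) = (4*(-18))*(7*(20 + 1)/(6 + 7*1)) = -504*21/(6 + 7) = -504*21/13 = -72*147/13 = -10584/13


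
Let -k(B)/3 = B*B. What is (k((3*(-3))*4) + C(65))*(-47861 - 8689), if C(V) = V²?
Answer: -19057350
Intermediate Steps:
k(B) = -3*B² (k(B) = -3*B*B = -3*B²)
(k((3*(-3))*4) + C(65))*(-47861 - 8689) = (-3*((3*(-3))*4)² + 65²)*(-47861 - 8689) = (-3*(-9*4)² + 4225)*(-56550) = (-3*(-36)² + 4225)*(-56550) = (-3*1296 + 4225)*(-56550) = (-3888 + 4225)*(-56550) = 337*(-56550) = -19057350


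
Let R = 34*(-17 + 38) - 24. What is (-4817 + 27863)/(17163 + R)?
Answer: 7682/5951 ≈ 1.2909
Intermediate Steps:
R = 690 (R = 34*21 - 24 = 714 - 24 = 690)
(-4817 + 27863)/(17163 + R) = (-4817 + 27863)/(17163 + 690) = 23046/17853 = 23046*(1/17853) = 7682/5951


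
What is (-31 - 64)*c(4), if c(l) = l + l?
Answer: -760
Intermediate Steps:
c(l) = 2*l
(-31 - 64)*c(4) = (-31 - 64)*(2*4) = -95*8 = -760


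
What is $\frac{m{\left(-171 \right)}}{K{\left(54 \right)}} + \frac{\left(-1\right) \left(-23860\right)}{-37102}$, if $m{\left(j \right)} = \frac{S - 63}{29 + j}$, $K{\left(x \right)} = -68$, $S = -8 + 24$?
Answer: $- \frac{116067977}{179128456} \approx -0.64796$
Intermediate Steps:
$S = 16$
$m{\left(j \right)} = - \frac{47}{29 + j}$ ($m{\left(j \right)} = \frac{16 - 63}{29 + j} = - \frac{47}{29 + j}$)
$\frac{m{\left(-171 \right)}}{K{\left(54 \right)}} + \frac{\left(-1\right) \left(-23860\right)}{-37102} = \frac{\left(-47\right) \frac{1}{29 - 171}}{-68} + \frac{\left(-1\right) \left(-23860\right)}{-37102} = - \frac{47}{-142} \left(- \frac{1}{68}\right) + 23860 \left(- \frac{1}{37102}\right) = \left(-47\right) \left(- \frac{1}{142}\right) \left(- \frac{1}{68}\right) - \frac{11930}{18551} = \frac{47}{142} \left(- \frac{1}{68}\right) - \frac{11930}{18551} = - \frac{47}{9656} - \frac{11930}{18551} = - \frac{116067977}{179128456}$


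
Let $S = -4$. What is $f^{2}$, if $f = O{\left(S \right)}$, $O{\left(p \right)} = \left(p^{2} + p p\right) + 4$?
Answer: $1296$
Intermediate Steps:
$O{\left(p \right)} = 4 + 2 p^{2}$ ($O{\left(p \right)} = \left(p^{2} + p^{2}\right) + 4 = 2 p^{2} + 4 = 4 + 2 p^{2}$)
$f = 36$ ($f = 4 + 2 \left(-4\right)^{2} = 4 + 2 \cdot 16 = 4 + 32 = 36$)
$f^{2} = 36^{2} = 1296$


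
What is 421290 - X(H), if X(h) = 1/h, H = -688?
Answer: 289847521/688 ≈ 4.2129e+5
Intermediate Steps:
421290 - X(H) = 421290 - 1/(-688) = 421290 - 1*(-1/688) = 421290 + 1/688 = 289847521/688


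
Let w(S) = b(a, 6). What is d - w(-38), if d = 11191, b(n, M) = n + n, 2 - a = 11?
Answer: 11209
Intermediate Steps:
a = -9 (a = 2 - 1*11 = 2 - 11 = -9)
b(n, M) = 2*n
w(S) = -18 (w(S) = 2*(-9) = -18)
d - w(-38) = 11191 - 1*(-18) = 11191 + 18 = 11209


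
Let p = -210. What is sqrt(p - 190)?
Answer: 20*I ≈ 20.0*I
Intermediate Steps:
sqrt(p - 190) = sqrt(-210 - 190) = sqrt(-400) = 20*I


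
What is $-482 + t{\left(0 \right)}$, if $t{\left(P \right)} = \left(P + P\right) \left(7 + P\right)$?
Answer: $-482$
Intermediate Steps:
$t{\left(P \right)} = 2 P \left(7 + P\right)$
$-482 + t{\left(0 \right)} = -482 + 2 \cdot 0 \left(7 + 0\right) = -482 + 2 \cdot 0 \cdot 7 = -482 + 0 = -482$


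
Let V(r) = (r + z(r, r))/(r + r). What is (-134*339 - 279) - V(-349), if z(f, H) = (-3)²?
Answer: -15951215/349 ≈ -45706.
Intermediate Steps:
z(f, H) = 9
V(r) = (9 + r)/(2*r) (V(r) = (r + 9)/(r + r) = (9 + r)/((2*r)) = (9 + r)*(1/(2*r)) = (9 + r)/(2*r))
(-134*339 - 279) - V(-349) = (-134*339 - 279) - (9 - 349)/(2*(-349)) = (-45426 - 279) - (-1)*(-340)/(2*349) = -45705 - 1*170/349 = -45705 - 170/349 = -15951215/349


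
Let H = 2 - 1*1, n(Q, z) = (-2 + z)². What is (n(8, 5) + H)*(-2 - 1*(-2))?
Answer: 0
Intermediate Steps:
H = 1 (H = 2 - 1 = 1)
(n(8, 5) + H)*(-2 - 1*(-2)) = ((-2 + 5)² + 1)*(-2 - 1*(-2)) = (3² + 1)*(-2 + 2) = (9 + 1)*0 = 10*0 = 0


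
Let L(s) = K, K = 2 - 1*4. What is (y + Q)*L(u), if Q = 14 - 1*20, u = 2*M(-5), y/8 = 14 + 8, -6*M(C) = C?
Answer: -340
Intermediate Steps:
M(C) = -C/6
y = 176 (y = 8*(14 + 8) = 8*22 = 176)
u = 5/3 (u = 2*(-1/6*(-5)) = 2*(5/6) = 5/3 ≈ 1.6667)
K = -2 (K = 2 - 4 = -2)
L(s) = -2
Q = -6 (Q = 14 - 20 = -6)
(y + Q)*L(u) = (176 - 6)*(-2) = 170*(-2) = -340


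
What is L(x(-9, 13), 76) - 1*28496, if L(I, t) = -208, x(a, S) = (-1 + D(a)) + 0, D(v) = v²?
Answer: -28704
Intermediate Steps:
x(a, S) = -1 + a² (x(a, S) = (-1 + a²) + 0 = -1 + a²)
L(x(-9, 13), 76) - 1*28496 = -208 - 1*28496 = -208 - 28496 = -28704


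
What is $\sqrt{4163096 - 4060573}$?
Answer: $\sqrt{102523} \approx 320.19$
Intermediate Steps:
$\sqrt{4163096 - 4060573} = \sqrt{102523}$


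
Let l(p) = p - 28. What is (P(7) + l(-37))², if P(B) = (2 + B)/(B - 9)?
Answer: 19321/4 ≈ 4830.3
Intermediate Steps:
l(p) = -28 + p
P(B) = (2 + B)/(-9 + B)
(P(7) + l(-37))² = ((2 + 7)/(-9 + 7) + (-28 - 37))² = (9/(-2) - 65)² = (-½*9 - 65)² = (-9/2 - 65)² = (-139/2)² = 19321/4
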